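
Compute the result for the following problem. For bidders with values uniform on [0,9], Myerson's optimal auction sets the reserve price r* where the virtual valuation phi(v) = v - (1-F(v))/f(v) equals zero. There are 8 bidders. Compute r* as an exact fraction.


Step 1: For U[0,9], F(v) = v/9 and f(v) = 1/9
Step 2: phi(v) = v - (1 - v/9)/(1/9) = v - (9 - v) = 2v - 9
Step 3: Set phi(r*) = 0: 2r* - 9 = 0
Step 4: r* = 9/2 (the number of bidders n = 8 does not enter)

9/2


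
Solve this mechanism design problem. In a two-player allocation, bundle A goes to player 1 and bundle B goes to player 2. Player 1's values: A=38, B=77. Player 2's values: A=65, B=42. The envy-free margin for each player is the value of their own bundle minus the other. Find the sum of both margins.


Step 1: Player 1's margin = v1(A) - v1(B) = 38 - 77 = -39
Step 2: Player 2's margin = v2(B) - v2(A) = 42 - 65 = -23
Step 3: Total margin = -39 + -23 = -62

-62


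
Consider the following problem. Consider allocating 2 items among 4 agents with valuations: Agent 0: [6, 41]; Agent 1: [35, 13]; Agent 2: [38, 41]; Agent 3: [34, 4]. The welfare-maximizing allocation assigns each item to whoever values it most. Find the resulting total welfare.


Step 1: For each item, find the maximum value among all agents.
Step 2: Item 0 -> Agent 2 (value 38)
Step 3: Item 1 -> Agent 0 (value 41)
Step 4: Total welfare = 38 + 41 = 79

79


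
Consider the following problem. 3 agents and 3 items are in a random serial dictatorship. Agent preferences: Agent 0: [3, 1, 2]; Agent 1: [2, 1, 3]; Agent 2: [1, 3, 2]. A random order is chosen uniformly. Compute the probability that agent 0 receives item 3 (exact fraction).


Step 1: Agent 0 wants item 3
Step 2: There are 6 possible orderings of agents
Step 3: In 6 orderings, agent 0 gets item 3
Step 4: Probability = 6/6 = 1

1


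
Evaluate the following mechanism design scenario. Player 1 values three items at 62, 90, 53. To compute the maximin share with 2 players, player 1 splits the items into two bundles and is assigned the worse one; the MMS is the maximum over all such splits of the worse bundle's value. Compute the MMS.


Step 1: Item values = 62, 90, 53
Step 2: Enumerate all 2-bundle partitions and take the smaller bundle:
  Partition 1: {62} vs {90,53} -> bundles 62, 143; min = 62
  Partition 2: {90} vs {62,53} -> bundles 90, 115; min = 90
  Partition 3: {53} vs {62,90} -> bundles 53, 152; min = 53
Step 3: MMS = max(62, 90, 53) = 90

90


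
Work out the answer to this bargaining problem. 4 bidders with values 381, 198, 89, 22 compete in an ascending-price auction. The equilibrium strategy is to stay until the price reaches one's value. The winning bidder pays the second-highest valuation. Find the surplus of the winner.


Step 1: Identify the highest value: 381
Step 2: Identify the second-highest value: 198
Step 3: The final price = second-highest value = 198
Step 4: Surplus = 381 - 198 = 183

183


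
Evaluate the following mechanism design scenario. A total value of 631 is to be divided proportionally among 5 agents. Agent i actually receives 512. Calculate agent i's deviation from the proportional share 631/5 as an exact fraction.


Step 1: Proportional share = 631/5
Step 2: Agent's actual allocation = 512
Step 3: Excess = 512 - 631/5 = 1929/5

1929/5


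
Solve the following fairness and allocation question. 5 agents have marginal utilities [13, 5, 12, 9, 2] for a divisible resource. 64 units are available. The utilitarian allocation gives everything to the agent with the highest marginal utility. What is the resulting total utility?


Step 1: The marginal utilities are [13, 5, 12, 9, 2]
Step 2: The highest marginal utility is 13
Step 3: All 64 units go to that agent
Step 4: Total utility = 13 * 64 = 832

832


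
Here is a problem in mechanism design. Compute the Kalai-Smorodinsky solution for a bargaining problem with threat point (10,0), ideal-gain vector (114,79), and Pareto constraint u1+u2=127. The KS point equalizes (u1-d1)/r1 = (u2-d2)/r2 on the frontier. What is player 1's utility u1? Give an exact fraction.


Step 1: At the KS point, (u1-d1)/r1 = (u2-d2)/r2 = t and u1+u2 = 127
Step 2: u1 = d1 + r1*t and u2 = d2 + r2*t, so (d1 + r1*t) + (d2 + r2*t) = 127
Step 3: t = (127 - 10 - 0)/(114 + 79) = 117/193
Step 4: u1 = d1 + r1*t = 10 + 114 * 117/193 = 15268/193
Step 5: (Check: u2 = d2 + r2*t = 9243/193; u1+u2 = 15268/193 + 9243/193 = 127, on the frontier.)

15268/193


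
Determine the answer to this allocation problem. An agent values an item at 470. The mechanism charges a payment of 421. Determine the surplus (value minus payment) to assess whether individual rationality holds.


Step 1: Surplus = value - payment = 470 - 421 = 49
Step 2: IR is satisfied (surplus >= 0)

49


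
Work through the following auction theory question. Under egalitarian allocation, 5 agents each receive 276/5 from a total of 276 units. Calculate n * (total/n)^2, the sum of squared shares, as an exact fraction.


Step 1: Each agent's share = 276/5
Step 2: Square of each share = (276/5)^2 = 76176/25
Step 3: Sum of squares = 5 * 76176/25 = 76176/5

76176/5


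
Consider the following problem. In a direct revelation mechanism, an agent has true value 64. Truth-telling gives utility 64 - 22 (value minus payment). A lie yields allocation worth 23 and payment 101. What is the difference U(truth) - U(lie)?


Step 1: U(truth) = value - payment = 64 - 22 = 42
Step 2: U(lie) = allocation - payment = 23 - 101 = -78
Step 3: IC gap = 42 - (-78) = 120

120


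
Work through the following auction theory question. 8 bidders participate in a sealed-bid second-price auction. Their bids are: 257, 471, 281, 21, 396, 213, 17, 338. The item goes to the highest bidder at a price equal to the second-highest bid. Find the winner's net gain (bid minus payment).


Step 1: Sort bids in descending order: 471, 396, 338, 281, 257, 213, 21, 17
Step 2: The winning bid is the highest: 471
Step 3: The payment equals the second-highest bid: 396
Step 4: Surplus = winner's bid - payment = 471 - 396 = 75

75


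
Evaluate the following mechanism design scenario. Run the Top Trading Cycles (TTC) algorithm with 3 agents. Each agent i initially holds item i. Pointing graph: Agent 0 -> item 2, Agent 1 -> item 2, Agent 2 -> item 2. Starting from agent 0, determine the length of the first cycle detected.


Step 1: Trace the pointer graph from agent 0: 0 -> 2 -> 2
Step 2: A cycle is detected when we revisit agent 2
Step 3: The cycle is: 2 -> 2
Step 4: Cycle length = 1

1


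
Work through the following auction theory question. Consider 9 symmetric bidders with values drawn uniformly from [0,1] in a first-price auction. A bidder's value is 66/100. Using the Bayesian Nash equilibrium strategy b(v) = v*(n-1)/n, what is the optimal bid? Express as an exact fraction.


Step 1: The symmetric BNE bidding function is b(v) = v * (n-1) / n
Step 2: Substitute v = 33/50 and n = 9
Step 3: b = 33/50 * 8/9
Step 4: b = 44/75

44/75


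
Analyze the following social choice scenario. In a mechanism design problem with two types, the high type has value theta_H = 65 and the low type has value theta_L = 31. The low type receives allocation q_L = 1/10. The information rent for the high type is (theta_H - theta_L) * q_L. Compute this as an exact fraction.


Step 1: theta_H - theta_L = 65 - 31 = 34
Step 2: Information rent = (theta_H - theta_L) * q_L
Step 3: = 34 * 1/10
Step 4: = 17/5

17/5


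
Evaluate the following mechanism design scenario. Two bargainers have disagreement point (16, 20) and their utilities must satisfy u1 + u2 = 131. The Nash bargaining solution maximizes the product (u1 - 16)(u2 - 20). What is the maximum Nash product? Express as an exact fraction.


Step 1: The Nash solution splits surplus symmetrically above the disagreement point
Step 2: u1 = (total + d1 - d2)/2 = (131 + 16 - 20)/2 = 127/2
Step 3: u2 = (total - d1 + d2)/2 = (131 - 16 + 20)/2 = 135/2
Step 4: Nash product = (127/2 - 16) * (135/2 - 20)
Step 5: = 95/2 * 95/2 = 9025/4

9025/4


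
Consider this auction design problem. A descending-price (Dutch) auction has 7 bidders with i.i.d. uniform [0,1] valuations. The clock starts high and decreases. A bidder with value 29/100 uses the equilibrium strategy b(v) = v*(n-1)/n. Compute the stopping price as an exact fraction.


Step 1: Dutch auctions are strategically equivalent to first-price auctions
Step 2: The equilibrium bid is b(v) = v*(n-1)/n
Step 3: b = 29/100 * 6/7
Step 4: b = 87/350

87/350


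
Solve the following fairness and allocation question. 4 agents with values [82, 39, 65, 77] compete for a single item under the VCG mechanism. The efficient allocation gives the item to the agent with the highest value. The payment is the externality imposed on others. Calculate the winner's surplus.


Step 1: The winner is the agent with the highest value: agent 0 with value 82
Step 2: Values of other agents: [39, 65, 77]
Step 3: VCG payment = max of others' values = 77
Step 4: Surplus = 82 - 77 = 5

5


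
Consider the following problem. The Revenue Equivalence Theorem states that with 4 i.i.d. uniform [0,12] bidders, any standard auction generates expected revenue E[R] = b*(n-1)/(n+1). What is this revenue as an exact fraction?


Step 1: By Revenue Equivalence, expected revenue = b*(n-1)/(n+1)
Step 2: Substituting n = 4, b = 12
Step 3: Revenue = 12*(4-1)/(4+1) = 12*3/5
Step 4: Revenue = 36/5

36/5


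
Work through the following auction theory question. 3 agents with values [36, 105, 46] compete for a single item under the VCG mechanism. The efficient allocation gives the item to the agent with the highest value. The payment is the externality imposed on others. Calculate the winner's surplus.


Step 1: The winner is the agent with the highest value: agent 1 with value 105
Step 2: Values of other agents: [36, 46]
Step 3: VCG payment = max of others' values = 46
Step 4: Surplus = 105 - 46 = 59

59


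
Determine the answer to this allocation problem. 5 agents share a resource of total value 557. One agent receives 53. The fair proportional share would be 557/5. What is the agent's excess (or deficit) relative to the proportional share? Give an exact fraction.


Step 1: Proportional share = 557/5
Step 2: Agent's actual allocation = 53
Step 3: Excess = 53 - 557/5 = -292/5

-292/5


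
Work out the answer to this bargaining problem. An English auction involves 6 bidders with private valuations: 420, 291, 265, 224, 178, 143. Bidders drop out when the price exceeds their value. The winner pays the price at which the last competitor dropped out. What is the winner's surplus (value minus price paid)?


Step 1: Identify the highest value: 420
Step 2: Identify the second-highest value: 291
Step 3: The final price = second-highest value = 291
Step 4: Surplus = 420 - 291 = 129

129


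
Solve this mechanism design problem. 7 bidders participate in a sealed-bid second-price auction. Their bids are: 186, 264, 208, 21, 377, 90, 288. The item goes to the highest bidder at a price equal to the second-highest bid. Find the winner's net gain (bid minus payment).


Step 1: Sort bids in descending order: 377, 288, 264, 208, 186, 90, 21
Step 2: The winning bid is the highest: 377
Step 3: The payment equals the second-highest bid: 288
Step 4: Surplus = winner's bid - payment = 377 - 288 = 89

89


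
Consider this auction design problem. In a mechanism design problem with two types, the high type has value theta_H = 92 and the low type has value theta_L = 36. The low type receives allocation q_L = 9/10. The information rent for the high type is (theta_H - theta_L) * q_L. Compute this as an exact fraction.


Step 1: theta_H - theta_L = 92 - 36 = 56
Step 2: Information rent = (theta_H - theta_L) * q_L
Step 3: = 56 * 9/10
Step 4: = 252/5

252/5


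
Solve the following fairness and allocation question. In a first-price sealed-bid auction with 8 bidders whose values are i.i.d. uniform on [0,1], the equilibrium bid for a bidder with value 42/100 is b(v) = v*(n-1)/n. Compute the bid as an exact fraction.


Step 1: The symmetric BNE bidding function is b(v) = v * (n-1) / n
Step 2: Substitute v = 21/50 and n = 8
Step 3: b = 21/50 * 7/8
Step 4: b = 147/400

147/400


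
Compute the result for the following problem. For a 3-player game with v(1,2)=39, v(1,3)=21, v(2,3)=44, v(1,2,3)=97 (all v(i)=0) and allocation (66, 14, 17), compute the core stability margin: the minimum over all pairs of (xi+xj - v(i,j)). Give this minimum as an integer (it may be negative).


Step 1: Slack for coalition (1,2): x1+x2 - v12 = 80 - 39 = 41
Step 2: Slack for coalition (1,3): x1+x3 - v13 = 83 - 21 = 62
Step 3: Slack for coalition (2,3): x2+x3 - v23 = 31 - 44 = -13
Step 4: Minimum slack = min(41, 62, -13) = -13, attained by (2,3); coalition (2,3) can block (slack < 0), so the allocation is not in the core

-13


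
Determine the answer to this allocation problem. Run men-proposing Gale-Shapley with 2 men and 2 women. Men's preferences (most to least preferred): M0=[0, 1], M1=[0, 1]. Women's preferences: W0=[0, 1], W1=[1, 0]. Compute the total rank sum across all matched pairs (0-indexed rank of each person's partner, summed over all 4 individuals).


Step 1: Run Gale-Shapley (men propose, women hold best offer):
  M0 proposes to W0; she accepts
  M1 proposes to W0; rejected
  M1 proposes to W1; she accepts
Step 2: Final matching: W0-M0, W1-M1
Step 3: 0-indexed ranks (man's rank of his match, then woman's): 0 + 0 + 1 + 0
Step 4: Total rank sum = 1

1


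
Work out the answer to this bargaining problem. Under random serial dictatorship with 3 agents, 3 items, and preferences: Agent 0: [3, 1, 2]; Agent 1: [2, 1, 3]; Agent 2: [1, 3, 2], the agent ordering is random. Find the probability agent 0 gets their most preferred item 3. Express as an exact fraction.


Step 1: Agent 0 wants item 3
Step 2: There are 6 possible orderings of agents
Step 3: In 6 orderings, agent 0 gets item 3
Step 4: Probability = 6/6 = 1

1


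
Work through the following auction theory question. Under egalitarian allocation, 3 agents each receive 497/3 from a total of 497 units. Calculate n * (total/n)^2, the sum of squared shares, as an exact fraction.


Step 1: Each agent's share = 497/3
Step 2: Square of each share = (497/3)^2 = 247009/9
Step 3: Sum of squares = 3 * 247009/9 = 247009/3

247009/3


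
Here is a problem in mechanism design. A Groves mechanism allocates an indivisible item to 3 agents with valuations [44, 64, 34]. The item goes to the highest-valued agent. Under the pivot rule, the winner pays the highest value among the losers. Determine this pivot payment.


Step 1: The efficient winner is agent 1 with value 64
Step 2: Other agents' values: [44, 34]
Step 3: Pivot payment = max(others) = 44
Step 4: The winner pays 44

44


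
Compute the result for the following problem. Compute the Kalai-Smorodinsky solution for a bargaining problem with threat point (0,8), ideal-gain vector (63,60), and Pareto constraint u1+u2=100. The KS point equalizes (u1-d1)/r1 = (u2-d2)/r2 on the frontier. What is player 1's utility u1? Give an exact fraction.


Step 1: At the KS point, (u1-d1)/r1 = (u2-d2)/r2 = t and u1+u2 = 100
Step 2: u1 = d1 + r1*t and u2 = d2 + r2*t, so (d1 + r1*t) + (d2 + r2*t) = 100
Step 3: t = (100 - 0 - 8)/(63 + 60) = 92/123
Step 4: u1 = d1 + r1*t = 0 + 63 * 92/123 = 1932/41
Step 5: (Check: u2 = d2 + r2*t = 2168/41; u1+u2 = 1932/41 + 2168/41 = 100, on the frontier.)

1932/41


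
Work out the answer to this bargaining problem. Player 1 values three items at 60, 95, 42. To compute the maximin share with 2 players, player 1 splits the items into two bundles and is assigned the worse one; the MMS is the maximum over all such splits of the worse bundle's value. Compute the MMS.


Step 1: Item values = 60, 95, 42
Step 2: Enumerate all 2-bundle partitions and take the smaller bundle:
  Partition 1: {60} vs {95,42} -> bundles 60, 137; min = 60
  Partition 2: {95} vs {60,42} -> bundles 95, 102; min = 95
  Partition 3: {42} vs {60,95} -> bundles 42, 155; min = 42
Step 3: MMS = max(60, 95, 42) = 95

95


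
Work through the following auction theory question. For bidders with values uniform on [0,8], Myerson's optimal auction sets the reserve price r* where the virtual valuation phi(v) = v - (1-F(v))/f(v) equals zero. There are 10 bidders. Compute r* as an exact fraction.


Step 1: For U[0,8], F(v) = v/8 and f(v) = 1/8
Step 2: phi(v) = v - (1 - v/8)/(1/8) = v - (8 - v) = 2v - 8
Step 3: Set phi(r*) = 0: 2r* - 8 = 0
Step 4: r* = 8/2 = 4 (the number of bidders n = 10 does not enter)

4


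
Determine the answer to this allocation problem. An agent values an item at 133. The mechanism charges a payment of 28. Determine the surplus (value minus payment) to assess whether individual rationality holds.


Step 1: Surplus = value - payment = 133 - 28 = 105
Step 2: IR is satisfied (surplus >= 0)

105


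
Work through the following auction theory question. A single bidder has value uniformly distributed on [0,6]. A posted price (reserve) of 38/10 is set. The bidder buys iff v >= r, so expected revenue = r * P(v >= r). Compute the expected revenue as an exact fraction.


Step 1: Posted price r = 19/5, value support [0,6]
Step 2: P(v >= r) = (6 - 19/5)/6 = 11/30
Step 3: Expected revenue = r * P(v >= r) = 19/5 * 11/30
Step 4: Revenue = 209/150

209/150


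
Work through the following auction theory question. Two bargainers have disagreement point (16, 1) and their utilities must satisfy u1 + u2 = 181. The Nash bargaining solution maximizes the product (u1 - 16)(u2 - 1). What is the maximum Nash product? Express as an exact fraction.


Step 1: The Nash solution splits surplus symmetrically above the disagreement point
Step 2: u1 = (total + d1 - d2)/2 = (181 + 16 - 1)/2 = 98
Step 3: u2 = (total - d1 + d2)/2 = (181 - 16 + 1)/2 = 83
Step 4: Nash product = (98 - 16) * (83 - 1)
Step 5: = 82 * 82 = 6724

6724


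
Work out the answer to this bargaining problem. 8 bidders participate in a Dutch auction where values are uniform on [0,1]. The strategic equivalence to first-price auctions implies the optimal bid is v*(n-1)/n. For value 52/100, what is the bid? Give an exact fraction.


Step 1: Dutch auctions are strategically equivalent to first-price auctions
Step 2: The equilibrium bid is b(v) = v*(n-1)/n
Step 3: b = 13/25 * 7/8
Step 4: b = 91/200

91/200


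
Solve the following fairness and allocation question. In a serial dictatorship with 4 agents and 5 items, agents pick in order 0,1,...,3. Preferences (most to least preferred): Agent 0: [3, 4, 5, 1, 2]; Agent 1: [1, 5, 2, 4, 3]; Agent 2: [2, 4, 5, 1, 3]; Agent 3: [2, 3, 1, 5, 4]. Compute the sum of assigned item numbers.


Step 1: Agent 0 picks item 3
Step 2: Agent 1 picks item 1
Step 3: Agent 2 picks item 2
Step 4: Agent 3 picks item 5
Step 5: Sum = 3 + 1 + 2 + 5 = 11

11


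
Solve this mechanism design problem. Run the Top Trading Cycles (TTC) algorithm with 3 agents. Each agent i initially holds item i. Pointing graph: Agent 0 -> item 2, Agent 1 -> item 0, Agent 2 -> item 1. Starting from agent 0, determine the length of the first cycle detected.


Step 1: Trace the pointer graph from agent 0: 0 -> 2 -> 1 -> 0
Step 2: A cycle is detected when we revisit agent 0
Step 3: The cycle is: 0 -> 2 -> 1 -> 0
Step 4: Cycle length = 3

3


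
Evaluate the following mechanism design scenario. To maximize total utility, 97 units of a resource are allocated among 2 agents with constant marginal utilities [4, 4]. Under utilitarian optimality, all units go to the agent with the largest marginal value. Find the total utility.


Step 1: The marginal utilities are [4, 4]
Step 2: The highest marginal utility is 4
Step 3: All 97 units go to that agent
Step 4: Total utility = 4 * 97 = 388

388


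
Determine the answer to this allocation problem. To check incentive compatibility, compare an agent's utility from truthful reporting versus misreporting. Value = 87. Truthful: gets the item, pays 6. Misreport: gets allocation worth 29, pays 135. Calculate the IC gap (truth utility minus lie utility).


Step 1: U(truth) = value - payment = 87 - 6 = 81
Step 2: U(lie) = allocation - payment = 29 - 135 = -106
Step 3: IC gap = 81 - (-106) = 187

187


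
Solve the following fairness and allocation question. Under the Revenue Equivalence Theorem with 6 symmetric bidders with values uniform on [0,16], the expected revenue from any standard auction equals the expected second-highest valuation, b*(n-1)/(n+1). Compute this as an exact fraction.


Step 1: By Revenue Equivalence, expected revenue = b*(n-1)/(n+1)
Step 2: Substituting n = 6, b = 16
Step 3: Revenue = 16*(6-1)/(6+1) = 16*5/7
Step 4: Revenue = 80/7

80/7


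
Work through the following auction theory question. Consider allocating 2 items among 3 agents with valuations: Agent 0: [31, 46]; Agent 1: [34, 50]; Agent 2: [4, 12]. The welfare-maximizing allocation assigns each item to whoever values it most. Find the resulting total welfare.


Step 1: For each item, find the maximum value among all agents.
Step 2: Item 0 -> Agent 1 (value 34)
Step 3: Item 1 -> Agent 1 (value 50)
Step 4: Total welfare = 34 + 50 = 84

84


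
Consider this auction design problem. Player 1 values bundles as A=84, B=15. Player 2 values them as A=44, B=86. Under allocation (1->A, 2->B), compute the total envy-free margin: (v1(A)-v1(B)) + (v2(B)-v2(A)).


Step 1: Player 1's margin = v1(A) - v1(B) = 84 - 15 = 69
Step 2: Player 2's margin = v2(B) - v2(A) = 86 - 44 = 42
Step 3: Total margin = 69 + 42 = 111

111


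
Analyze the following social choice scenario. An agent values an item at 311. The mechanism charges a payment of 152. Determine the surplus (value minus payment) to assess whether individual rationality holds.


Step 1: Surplus = value - payment = 311 - 152 = 159
Step 2: IR is satisfied (surplus >= 0)

159


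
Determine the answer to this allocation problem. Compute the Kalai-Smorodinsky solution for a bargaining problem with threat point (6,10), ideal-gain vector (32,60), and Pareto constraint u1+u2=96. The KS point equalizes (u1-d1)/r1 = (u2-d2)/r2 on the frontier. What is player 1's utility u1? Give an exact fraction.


Step 1: At the KS point, (u1-d1)/r1 = (u2-d2)/r2 = t and u1+u2 = 96
Step 2: u1 = d1 + r1*t and u2 = d2 + r2*t, so (d1 + r1*t) + (d2 + r2*t) = 96
Step 3: t = (96 - 6 - 10)/(32 + 60) = 80/92 = 20/23
Step 4: u1 = d1 + r1*t = 6 + 32 * 20/23 = 778/23
Step 5: (Check: u2 = d2 + r2*t = 1430/23; u1+u2 = 778/23 + 1430/23 = 96, on the frontier.)

778/23


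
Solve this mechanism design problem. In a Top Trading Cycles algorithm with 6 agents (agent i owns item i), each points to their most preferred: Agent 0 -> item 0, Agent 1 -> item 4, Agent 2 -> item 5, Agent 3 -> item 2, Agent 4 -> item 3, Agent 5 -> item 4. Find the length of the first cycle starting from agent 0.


Step 1: Trace the pointer graph from agent 0: 0 -> 0
Step 2: A cycle is detected when we revisit agent 0
Step 3: The cycle is: 0 -> 0
Step 4: Cycle length = 1

1


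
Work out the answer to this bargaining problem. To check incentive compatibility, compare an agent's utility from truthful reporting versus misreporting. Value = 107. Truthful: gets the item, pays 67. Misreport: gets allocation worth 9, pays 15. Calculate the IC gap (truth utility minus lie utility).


Step 1: U(truth) = value - payment = 107 - 67 = 40
Step 2: U(lie) = allocation - payment = 9 - 15 = -6
Step 3: IC gap = 40 - (-6) = 46

46


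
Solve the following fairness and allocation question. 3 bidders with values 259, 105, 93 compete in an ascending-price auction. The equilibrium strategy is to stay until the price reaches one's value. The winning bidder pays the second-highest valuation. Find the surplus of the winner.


Step 1: Identify the highest value: 259
Step 2: Identify the second-highest value: 105
Step 3: The final price = second-highest value = 105
Step 4: Surplus = 259 - 105 = 154

154


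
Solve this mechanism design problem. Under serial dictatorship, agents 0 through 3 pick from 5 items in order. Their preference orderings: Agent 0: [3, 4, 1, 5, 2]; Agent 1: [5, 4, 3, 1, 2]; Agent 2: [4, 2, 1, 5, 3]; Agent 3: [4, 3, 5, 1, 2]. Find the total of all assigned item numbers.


Step 1: Agent 0 picks item 3
Step 2: Agent 1 picks item 5
Step 3: Agent 2 picks item 4
Step 4: Agent 3 picks item 1
Step 5: Sum = 3 + 5 + 4 + 1 = 13

13


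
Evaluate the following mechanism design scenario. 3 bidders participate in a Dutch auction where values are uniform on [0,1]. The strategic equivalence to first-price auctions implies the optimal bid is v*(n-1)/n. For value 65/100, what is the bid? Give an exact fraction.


Step 1: Dutch auctions are strategically equivalent to first-price auctions
Step 2: The equilibrium bid is b(v) = v*(n-1)/n
Step 3: b = 13/20 * 2/3
Step 4: b = 13/30

13/30


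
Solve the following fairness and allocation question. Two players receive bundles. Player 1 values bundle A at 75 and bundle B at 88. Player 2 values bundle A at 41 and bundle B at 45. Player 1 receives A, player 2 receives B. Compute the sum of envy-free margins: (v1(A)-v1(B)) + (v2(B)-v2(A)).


Step 1: Player 1's margin = v1(A) - v1(B) = 75 - 88 = -13
Step 2: Player 2's margin = v2(B) - v2(A) = 45 - 41 = 4
Step 3: Total margin = -13 + 4 = -9

-9


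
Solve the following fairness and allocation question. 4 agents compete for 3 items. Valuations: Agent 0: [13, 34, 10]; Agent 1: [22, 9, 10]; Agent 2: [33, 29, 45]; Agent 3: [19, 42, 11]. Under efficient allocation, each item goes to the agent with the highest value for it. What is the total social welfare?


Step 1: For each item, find the maximum value among all agents.
Step 2: Item 0 -> Agent 2 (value 33)
Step 3: Item 1 -> Agent 3 (value 42)
Step 4: Item 2 -> Agent 2 (value 45)
Step 5: Total welfare = 33 + 42 + 45 = 120

120


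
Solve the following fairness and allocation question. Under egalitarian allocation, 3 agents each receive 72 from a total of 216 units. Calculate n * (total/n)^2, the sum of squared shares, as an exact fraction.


Step 1: Each agent's share = 216/3 = 72
Step 2: Square of each share = (72)^2 = 5184
Step 3: Sum of squares = 3 * 5184 = 15552

15552


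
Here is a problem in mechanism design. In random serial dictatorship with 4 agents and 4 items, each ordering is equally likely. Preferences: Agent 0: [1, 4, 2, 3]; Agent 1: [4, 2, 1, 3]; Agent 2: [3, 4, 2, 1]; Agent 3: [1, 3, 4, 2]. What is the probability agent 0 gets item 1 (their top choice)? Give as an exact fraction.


Step 1: Agent 0 wants item 1
Step 2: There are 24 possible orderings of agents
Step 3: In 12 orderings, agent 0 gets item 1
Step 4: Probability = 12/24 = 1/2

1/2


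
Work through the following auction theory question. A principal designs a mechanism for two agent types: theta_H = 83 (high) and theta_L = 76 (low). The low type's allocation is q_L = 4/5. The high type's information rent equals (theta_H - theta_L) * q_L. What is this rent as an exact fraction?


Step 1: theta_H - theta_L = 83 - 76 = 7
Step 2: Information rent = (theta_H - theta_L) * q_L
Step 3: = 7 * 4/5
Step 4: = 28/5

28/5


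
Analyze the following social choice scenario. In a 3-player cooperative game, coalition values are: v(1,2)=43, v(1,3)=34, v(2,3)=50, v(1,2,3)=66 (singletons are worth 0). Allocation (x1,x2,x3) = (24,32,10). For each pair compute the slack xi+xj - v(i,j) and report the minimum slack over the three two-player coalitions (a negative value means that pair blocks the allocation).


Step 1: Slack for coalition (1,2): x1+x2 - v12 = 56 - 43 = 13
Step 2: Slack for coalition (1,3): x1+x3 - v13 = 34 - 34 = 0
Step 3: Slack for coalition (2,3): x2+x3 - v23 = 42 - 50 = -8
Step 4: Minimum slack = min(13, 0, -8) = -8, attained by (2,3); coalition (2,3) can block (slack < 0), so the allocation is not in the core

-8


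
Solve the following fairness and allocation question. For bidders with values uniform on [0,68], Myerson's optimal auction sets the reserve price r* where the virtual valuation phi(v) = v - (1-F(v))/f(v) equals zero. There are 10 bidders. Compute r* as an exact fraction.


Step 1: For U[0,68], F(v) = v/68 and f(v) = 1/68
Step 2: phi(v) = v - (1 - v/68)/(1/68) = v - (68 - v) = 2v - 68
Step 3: Set phi(r*) = 0: 2r* - 68 = 0
Step 4: r* = 68/2 = 34 (the number of bidders n = 10 does not enter)

34


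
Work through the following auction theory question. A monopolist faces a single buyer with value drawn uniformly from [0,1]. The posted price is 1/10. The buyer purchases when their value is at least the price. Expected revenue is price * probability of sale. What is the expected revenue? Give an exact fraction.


Step 1: Posted price r = 1/10, value support [0,1]
Step 2: P(v >= r) = (1 - 1/10)/1 = 9/10
Step 3: Expected revenue = r * P(v >= r) = 1/10 * 9/10
Step 4: Revenue = 9/100

9/100


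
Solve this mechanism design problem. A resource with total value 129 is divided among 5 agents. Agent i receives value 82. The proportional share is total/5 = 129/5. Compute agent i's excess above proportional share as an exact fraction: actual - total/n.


Step 1: Proportional share = 129/5
Step 2: Agent's actual allocation = 82
Step 3: Excess = 82 - 129/5 = 281/5

281/5


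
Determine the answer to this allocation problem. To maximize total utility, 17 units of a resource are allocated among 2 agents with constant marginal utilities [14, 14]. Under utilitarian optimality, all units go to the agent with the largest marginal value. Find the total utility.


Step 1: The marginal utilities are [14, 14]
Step 2: The highest marginal utility is 14
Step 3: All 17 units go to that agent
Step 4: Total utility = 14 * 17 = 238

238


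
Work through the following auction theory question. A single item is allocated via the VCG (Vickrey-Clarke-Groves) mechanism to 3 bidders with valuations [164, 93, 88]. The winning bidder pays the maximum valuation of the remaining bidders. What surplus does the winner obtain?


Step 1: The winner is the agent with the highest value: agent 0 with value 164
Step 2: Values of other agents: [93, 88]
Step 3: VCG payment = max of others' values = 93
Step 4: Surplus = 164 - 93 = 71

71


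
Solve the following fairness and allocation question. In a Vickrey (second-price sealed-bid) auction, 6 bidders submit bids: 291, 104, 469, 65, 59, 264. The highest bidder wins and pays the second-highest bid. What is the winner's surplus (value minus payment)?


Step 1: Sort bids in descending order: 469, 291, 264, 104, 65, 59
Step 2: The winning bid is the highest: 469
Step 3: The payment equals the second-highest bid: 291
Step 4: Surplus = winner's bid - payment = 469 - 291 = 178

178


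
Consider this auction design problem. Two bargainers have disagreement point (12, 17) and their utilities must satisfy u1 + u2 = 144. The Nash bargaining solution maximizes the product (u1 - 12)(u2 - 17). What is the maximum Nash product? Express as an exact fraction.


Step 1: The Nash solution splits surplus symmetrically above the disagreement point
Step 2: u1 = (total + d1 - d2)/2 = (144 + 12 - 17)/2 = 139/2
Step 3: u2 = (total - d1 + d2)/2 = (144 - 12 + 17)/2 = 149/2
Step 4: Nash product = (139/2 - 12) * (149/2 - 17)
Step 5: = 115/2 * 115/2 = 13225/4

13225/4


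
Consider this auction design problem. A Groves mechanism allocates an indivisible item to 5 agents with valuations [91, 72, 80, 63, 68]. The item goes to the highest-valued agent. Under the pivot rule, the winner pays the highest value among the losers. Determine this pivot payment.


Step 1: The efficient winner is agent 0 with value 91
Step 2: Other agents' values: [72, 80, 63, 68]
Step 3: Pivot payment = max(others) = 80
Step 4: The winner pays 80

80


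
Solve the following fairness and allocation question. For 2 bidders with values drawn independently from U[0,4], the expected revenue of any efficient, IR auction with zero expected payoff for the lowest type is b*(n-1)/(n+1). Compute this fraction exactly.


Step 1: By Revenue Equivalence, expected revenue = b*(n-1)/(n+1)
Step 2: Substituting n = 2, b = 4
Step 3: Revenue = 4*(2-1)/(2+1) = 4*1/3
Step 4: Revenue = 4/3

4/3


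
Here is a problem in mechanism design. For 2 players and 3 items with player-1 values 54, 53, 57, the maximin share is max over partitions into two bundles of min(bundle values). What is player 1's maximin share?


Step 1: Item values = 54, 53, 57
Step 2: Enumerate all 2-bundle partitions and take the smaller bundle:
  Partition 1: {54} vs {53,57} -> bundles 54, 110; min = 54
  Partition 2: {53} vs {54,57} -> bundles 53, 111; min = 53
  Partition 3: {57} vs {54,53} -> bundles 57, 107; min = 57
Step 3: MMS = max(54, 53, 57) = 57

57


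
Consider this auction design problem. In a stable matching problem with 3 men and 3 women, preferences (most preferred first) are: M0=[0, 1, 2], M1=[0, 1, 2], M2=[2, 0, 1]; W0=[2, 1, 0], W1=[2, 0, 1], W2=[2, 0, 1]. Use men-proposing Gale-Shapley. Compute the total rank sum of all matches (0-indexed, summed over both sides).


Step 1: Run Gale-Shapley (men propose, women hold best offer):
  M0 proposes to W0; she accepts
  M1 proposes to W0; she switches from M0
  M2 proposes to W2; she accepts
  M0 proposes to W1; she accepts
Step 2: Final matching: W0-M1, W1-M0, W2-M2
Step 3: 0-indexed ranks (man's rank of his match, then woman's): 0 + 1 + 1 + 1 + 0 + 0
Step 4: Total rank sum = 3

3


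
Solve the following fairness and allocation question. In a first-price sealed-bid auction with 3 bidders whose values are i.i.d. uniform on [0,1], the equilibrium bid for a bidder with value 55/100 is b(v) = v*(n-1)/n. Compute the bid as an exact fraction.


Step 1: The symmetric BNE bidding function is b(v) = v * (n-1) / n
Step 2: Substitute v = 11/20 and n = 3
Step 3: b = 11/20 * 2/3
Step 4: b = 11/30

11/30


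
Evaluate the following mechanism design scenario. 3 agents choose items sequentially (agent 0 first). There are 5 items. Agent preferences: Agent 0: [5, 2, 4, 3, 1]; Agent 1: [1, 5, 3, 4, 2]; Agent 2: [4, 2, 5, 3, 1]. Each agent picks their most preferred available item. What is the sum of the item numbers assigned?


Step 1: Agent 0 picks item 5
Step 2: Agent 1 picks item 1
Step 3: Agent 2 picks item 4
Step 4: Sum = 5 + 1 + 4 = 10

10


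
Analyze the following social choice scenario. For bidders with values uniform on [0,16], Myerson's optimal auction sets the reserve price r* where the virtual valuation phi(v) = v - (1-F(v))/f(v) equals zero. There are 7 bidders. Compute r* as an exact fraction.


Step 1: For U[0,16], F(v) = v/16 and f(v) = 1/16
Step 2: phi(v) = v - (1 - v/16)/(1/16) = v - (16 - v) = 2v - 16
Step 3: Set phi(r*) = 0: 2r* - 16 = 0
Step 4: r* = 16/2 = 8 (the number of bidders n = 7 does not enter)

8


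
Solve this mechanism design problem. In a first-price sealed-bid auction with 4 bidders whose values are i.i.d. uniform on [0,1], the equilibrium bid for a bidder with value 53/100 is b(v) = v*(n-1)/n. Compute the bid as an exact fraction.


Step 1: The symmetric BNE bidding function is b(v) = v * (n-1) / n
Step 2: Substitute v = 53/100 and n = 4
Step 3: b = 53/100 * 3/4
Step 4: b = 159/400

159/400


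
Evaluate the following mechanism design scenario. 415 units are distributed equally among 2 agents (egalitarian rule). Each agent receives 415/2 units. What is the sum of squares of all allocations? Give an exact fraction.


Step 1: Each agent's share = 415/2
Step 2: Square of each share = (415/2)^2 = 172225/4
Step 3: Sum of squares = 2 * 172225/4 = 172225/2

172225/2


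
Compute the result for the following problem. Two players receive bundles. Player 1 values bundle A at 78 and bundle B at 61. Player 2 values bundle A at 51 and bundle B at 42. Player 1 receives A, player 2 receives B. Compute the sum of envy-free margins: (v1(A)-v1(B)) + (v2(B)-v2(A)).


Step 1: Player 1's margin = v1(A) - v1(B) = 78 - 61 = 17
Step 2: Player 2's margin = v2(B) - v2(A) = 42 - 51 = -9
Step 3: Total margin = 17 + -9 = 8

8


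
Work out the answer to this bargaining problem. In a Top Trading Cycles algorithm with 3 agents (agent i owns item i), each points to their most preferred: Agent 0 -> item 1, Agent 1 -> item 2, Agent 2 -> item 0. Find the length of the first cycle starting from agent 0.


Step 1: Trace the pointer graph from agent 0: 0 -> 1 -> 2 -> 0
Step 2: A cycle is detected when we revisit agent 0
Step 3: The cycle is: 0 -> 1 -> 2 -> 0
Step 4: Cycle length = 3

3


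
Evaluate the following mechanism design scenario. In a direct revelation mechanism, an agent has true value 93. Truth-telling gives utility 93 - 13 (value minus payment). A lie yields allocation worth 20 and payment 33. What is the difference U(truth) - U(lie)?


Step 1: U(truth) = value - payment = 93 - 13 = 80
Step 2: U(lie) = allocation - payment = 20 - 33 = -13
Step 3: IC gap = 80 - (-13) = 93

93


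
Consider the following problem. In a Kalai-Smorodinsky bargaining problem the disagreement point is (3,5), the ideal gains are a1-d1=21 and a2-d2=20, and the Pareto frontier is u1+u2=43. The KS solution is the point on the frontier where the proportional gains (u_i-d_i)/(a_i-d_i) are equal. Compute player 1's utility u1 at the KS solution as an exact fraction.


Step 1: At the KS point, (u1-d1)/r1 = (u2-d2)/r2 = t and u1+u2 = 43
Step 2: u1 = d1 + r1*t and u2 = d2 + r2*t, so (d1 + r1*t) + (d2 + r2*t) = 43
Step 3: t = (43 - 3 - 5)/(21 + 20) = 35/41
Step 4: u1 = d1 + r1*t = 3 + 21 * 35/41 = 858/41
Step 5: (Check: u2 = d2 + r2*t = 905/41; u1+u2 = 858/41 + 905/41 = 43, on the frontier.)

858/41


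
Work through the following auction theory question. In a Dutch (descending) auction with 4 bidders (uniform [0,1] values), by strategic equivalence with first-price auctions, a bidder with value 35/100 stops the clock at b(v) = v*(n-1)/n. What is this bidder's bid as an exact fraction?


Step 1: Dutch auctions are strategically equivalent to first-price auctions
Step 2: The equilibrium bid is b(v) = v*(n-1)/n
Step 3: b = 7/20 * 3/4
Step 4: b = 21/80

21/80


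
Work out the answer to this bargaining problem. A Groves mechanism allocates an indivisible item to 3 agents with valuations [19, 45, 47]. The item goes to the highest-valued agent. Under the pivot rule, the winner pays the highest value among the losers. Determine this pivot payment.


Step 1: The efficient winner is agent 2 with value 47
Step 2: Other agents' values: [19, 45]
Step 3: Pivot payment = max(others) = 45
Step 4: The winner pays 45

45


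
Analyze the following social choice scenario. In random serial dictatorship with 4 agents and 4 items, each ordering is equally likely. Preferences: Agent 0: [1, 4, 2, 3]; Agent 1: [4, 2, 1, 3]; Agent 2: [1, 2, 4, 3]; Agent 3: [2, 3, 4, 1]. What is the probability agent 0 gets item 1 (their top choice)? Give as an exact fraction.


Step 1: Agent 0 wants item 1
Step 2: There are 24 possible orderings of agents
Step 3: In 12 orderings, agent 0 gets item 1
Step 4: Probability = 12/24 = 1/2

1/2


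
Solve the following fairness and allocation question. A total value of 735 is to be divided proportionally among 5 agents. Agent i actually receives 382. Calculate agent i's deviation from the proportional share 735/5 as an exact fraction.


Step 1: Proportional share = 735/5 = 147
Step 2: Agent's actual allocation = 382
Step 3: Excess = 382 - 147 = 235

235


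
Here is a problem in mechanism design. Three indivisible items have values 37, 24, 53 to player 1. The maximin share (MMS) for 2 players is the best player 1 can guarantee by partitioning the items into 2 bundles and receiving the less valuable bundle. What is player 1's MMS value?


Step 1: Item values = 37, 24, 53
Step 2: Enumerate all 2-bundle partitions and take the smaller bundle:
  Partition 1: {37} vs {24,53} -> bundles 37, 77; min = 37
  Partition 2: {24} vs {37,53} -> bundles 24, 90; min = 24
  Partition 3: {53} vs {37,24} -> bundles 53, 61; min = 53
Step 3: MMS = max(37, 24, 53) = 53

53
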